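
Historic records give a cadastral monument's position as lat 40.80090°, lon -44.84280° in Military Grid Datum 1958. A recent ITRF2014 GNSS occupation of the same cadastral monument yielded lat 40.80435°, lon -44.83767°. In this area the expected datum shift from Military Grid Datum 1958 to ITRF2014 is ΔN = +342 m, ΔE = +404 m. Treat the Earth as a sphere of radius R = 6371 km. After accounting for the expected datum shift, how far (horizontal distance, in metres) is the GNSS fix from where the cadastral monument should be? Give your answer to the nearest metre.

50 m

Observed coordinate differences: Δφ = +0.00345°, Δλ = +0.00513°.
Converting to metres (1° lat = 111195 m, cos φ = 0.756985): observed ΔN = 383.6 m, observed ΔE = 431.8 m.
Subtracting the expected shift leaves a residual of 383.6 − (342) = 41.6 m north and 431.8 − (404) = 27.8 m east.
Residual distance = √(41.6² + 27.8²) = 50.1 m.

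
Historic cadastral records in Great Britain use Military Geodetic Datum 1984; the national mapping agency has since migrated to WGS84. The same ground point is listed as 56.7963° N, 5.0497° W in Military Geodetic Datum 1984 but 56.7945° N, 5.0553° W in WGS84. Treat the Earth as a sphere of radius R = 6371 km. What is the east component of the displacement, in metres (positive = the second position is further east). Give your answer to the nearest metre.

Δφ = 56.7945° − 56.7963° = -0.0018°; Δλ = -5.0553° − -5.0497° = -0.0056°.
1° along a meridian = πR/180 = 111195 m.
ΔN = Δφ × 111195 = -200.2 m; ΔE = Δλ × 111195 × cos(56.7963°) = -0.0056 × 111195 × 0.547617 = -341.0 m.

ΔE = -341 m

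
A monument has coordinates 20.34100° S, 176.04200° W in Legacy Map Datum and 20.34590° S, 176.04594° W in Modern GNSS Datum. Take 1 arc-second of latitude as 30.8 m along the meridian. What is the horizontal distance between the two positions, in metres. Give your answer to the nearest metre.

Δφ = -20.34590° − -20.34100° = -0.00490°; Δλ = -176.04594° − -176.04200° = -0.00394°.
1° of latitude = 3600 × 30.80 = 110880 m.
ΔN = Δφ × 110880 = -543.3 m; ΔE = Δλ × 110880 × cos(-20.34100°) = -0.00394 × 110880 × 0.937640 = -409.6 m.
Distance = √(ΔE² + ΔN²) = √((-409.6)² + (-543.3)²) = 680.4 m.

680 m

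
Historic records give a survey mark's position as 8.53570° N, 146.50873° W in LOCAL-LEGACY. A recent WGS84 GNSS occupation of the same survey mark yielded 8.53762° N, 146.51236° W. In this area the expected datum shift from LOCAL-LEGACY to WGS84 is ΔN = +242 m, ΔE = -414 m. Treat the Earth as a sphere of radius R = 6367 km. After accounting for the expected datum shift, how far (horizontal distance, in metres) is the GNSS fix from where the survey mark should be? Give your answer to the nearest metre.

32 m

Observed coordinate differences: Δφ = +0.00192°, Δλ = -0.00363°.
Converting to metres (1° lat = 111125 m, cos φ = 0.988924): observed ΔN = 213.4 m, observed ΔE = -398.9 m.
Subtracting the expected shift leaves a residual of 213.4 − (242) = -28.6 m north and -398.9 − (-414) = 15.1 m east.
Residual distance = √((-28.6)² + 15.1²) = 32.4 m.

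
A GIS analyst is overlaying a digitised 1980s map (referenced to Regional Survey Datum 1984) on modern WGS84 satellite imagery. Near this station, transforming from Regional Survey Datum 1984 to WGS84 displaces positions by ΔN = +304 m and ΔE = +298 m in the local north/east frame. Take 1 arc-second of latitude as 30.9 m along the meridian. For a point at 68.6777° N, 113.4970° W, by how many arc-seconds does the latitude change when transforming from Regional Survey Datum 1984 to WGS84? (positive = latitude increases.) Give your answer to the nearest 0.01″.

1″ of latitude = 30.90 m, so Δφ = 304.0 / 30.90 = 9.838″.

Δφ = 9.84″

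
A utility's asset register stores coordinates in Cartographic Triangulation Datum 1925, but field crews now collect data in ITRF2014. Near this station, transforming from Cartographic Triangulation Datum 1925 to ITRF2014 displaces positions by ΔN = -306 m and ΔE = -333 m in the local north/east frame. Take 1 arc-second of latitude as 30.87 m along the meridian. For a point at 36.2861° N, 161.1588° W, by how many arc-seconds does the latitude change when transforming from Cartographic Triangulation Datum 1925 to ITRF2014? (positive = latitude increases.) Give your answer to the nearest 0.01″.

1″ of latitude = 30.87 m, so Δφ = -306.0 / 30.87 = -9.913″.

Δφ = -9.91″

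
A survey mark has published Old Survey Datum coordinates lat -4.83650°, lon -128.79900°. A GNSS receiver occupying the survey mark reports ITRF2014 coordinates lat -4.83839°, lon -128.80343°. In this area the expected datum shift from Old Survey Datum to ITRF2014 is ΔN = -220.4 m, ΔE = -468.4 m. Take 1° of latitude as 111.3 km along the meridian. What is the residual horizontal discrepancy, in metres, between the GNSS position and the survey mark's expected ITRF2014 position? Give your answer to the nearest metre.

25 m

Observed coordinate differences: Δφ = -0.00189°, Δλ = -0.00443°.
Converting to metres (1° lat = 111300 m, cos φ = 0.996439): observed ΔN = -210.4 m, observed ΔE = -491.3 m.
Subtracting the expected shift leaves a residual of -210.4 − (-220.4) = 10.0 m north and -491.3 − (-468.4) = -22.9 m east.
Residual distance = √(10.0² + (-22.9)²) = 25.0 m.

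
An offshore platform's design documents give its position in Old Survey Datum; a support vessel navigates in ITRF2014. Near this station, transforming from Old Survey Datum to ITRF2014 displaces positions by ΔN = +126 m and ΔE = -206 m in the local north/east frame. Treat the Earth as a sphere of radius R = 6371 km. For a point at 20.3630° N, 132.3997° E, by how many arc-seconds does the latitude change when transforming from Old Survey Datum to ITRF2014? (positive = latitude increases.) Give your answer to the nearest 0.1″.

Δφ = 4.1″

On a sphere of radius R, 1 rad of latitude = R, so Δφ = ΔN / R = 126.0 / 6371000 = 1.9777e-05 rad = 4.079″.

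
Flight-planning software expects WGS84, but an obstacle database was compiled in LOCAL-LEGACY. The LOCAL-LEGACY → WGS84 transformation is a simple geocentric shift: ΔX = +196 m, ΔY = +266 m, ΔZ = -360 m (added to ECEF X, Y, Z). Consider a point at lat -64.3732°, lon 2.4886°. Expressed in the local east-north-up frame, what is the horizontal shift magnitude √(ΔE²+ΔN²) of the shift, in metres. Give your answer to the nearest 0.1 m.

259.1 m

At φ = -64.3732°, λ = 2.4886°: sin φ = -0.901630, cos φ = 0.432508, sin λ = 0.043421, cos λ = 0.999057.
ΔE = −sin λ·ΔX + cos λ·ΔY = −(0.043421)·(196) + (0.999057)·(266) = 257.24 m.
ΔN = −sin φ cos λ·ΔX − sin φ sin λ·ΔY + cos φ·ΔZ = −(-0.901630)(0.999057)(196) − (-0.901630)(0.043421)(266) + (0.432508)(-360) = 31.26 m.
Horizontal magnitude = √(ΔE² + ΔN²) = √(257.24² + 31.26²) = 259.13 m.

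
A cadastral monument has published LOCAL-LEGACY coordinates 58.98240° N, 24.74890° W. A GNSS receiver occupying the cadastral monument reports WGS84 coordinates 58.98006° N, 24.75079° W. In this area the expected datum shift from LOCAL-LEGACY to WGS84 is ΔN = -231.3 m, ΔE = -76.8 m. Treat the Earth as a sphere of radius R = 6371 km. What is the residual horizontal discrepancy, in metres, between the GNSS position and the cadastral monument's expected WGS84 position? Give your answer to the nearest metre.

Observed coordinate differences: Δφ = -0.00234°, Δλ = -0.00189°.
Converting to metres (1° lat = 111195 m, cos φ = 0.515301): observed ΔN = -260.2 m, observed ΔE = -108.3 m.
Subtracting the expected shift leaves a residual of -260.2 − (-231.3) = -28.9 m north and -108.3 − (-76.8) = -31.5 m east.
Residual distance = √((-28.9)² + (-31.5)²) = 42.7 m.

43 m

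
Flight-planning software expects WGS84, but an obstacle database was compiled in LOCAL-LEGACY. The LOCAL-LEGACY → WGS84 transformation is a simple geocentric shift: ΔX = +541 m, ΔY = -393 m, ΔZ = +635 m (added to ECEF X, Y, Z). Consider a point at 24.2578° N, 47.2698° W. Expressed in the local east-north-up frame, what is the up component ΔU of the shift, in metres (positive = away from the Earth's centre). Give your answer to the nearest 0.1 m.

At φ = 24.2578°, λ = -47.2698°: sin φ = 0.410843, cos φ = 0.911706, sin λ = -0.734557, cos λ = 0.678547.
ΔU = cos φ cos λ·ΔX + cos φ sin λ·ΔY + sin φ·ΔZ = (0.911706)(0.678547)(541) + (0.911706)(-0.734557)(-393) + (0.410843)(635) = 858.76 m.

ΔU = 858.8 m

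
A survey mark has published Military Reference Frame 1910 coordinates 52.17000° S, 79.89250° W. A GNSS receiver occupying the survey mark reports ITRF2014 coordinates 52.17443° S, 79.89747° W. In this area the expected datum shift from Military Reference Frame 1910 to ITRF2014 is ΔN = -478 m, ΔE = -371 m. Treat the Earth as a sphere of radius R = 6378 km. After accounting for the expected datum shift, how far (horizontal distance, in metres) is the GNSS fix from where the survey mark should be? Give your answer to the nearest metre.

35 m

Observed coordinate differences: Δφ = -0.00443°, Δλ = -0.00497°.
Converting to metres (1° lat = 111317 m, cos φ = 0.613321): observed ΔN = -493.1 m, observed ΔE = -339.3 m.
Subtracting the expected shift leaves a residual of -493.1 − (-478) = -15.1 m north and -339.3 − (-371) = 31.7 m east.
Residual distance = √((-15.1)² + 31.7²) = 35.1 m.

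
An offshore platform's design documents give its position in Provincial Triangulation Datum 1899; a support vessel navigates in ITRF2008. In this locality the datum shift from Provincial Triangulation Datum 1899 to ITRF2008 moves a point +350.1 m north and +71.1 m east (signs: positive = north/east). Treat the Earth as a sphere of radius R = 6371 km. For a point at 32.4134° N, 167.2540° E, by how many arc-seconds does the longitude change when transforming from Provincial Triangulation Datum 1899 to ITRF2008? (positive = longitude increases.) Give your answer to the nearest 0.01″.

At latitude 32.4134°, cos φ = 0.844203.
One radian of longitude at latitude φ spans R cos φ, so Δλ = ΔE / (R cos φ) = 71.1 / (6371000 × 0.844203) = 1.3220e-05 rad = 2.727″.

Δλ = 2.73″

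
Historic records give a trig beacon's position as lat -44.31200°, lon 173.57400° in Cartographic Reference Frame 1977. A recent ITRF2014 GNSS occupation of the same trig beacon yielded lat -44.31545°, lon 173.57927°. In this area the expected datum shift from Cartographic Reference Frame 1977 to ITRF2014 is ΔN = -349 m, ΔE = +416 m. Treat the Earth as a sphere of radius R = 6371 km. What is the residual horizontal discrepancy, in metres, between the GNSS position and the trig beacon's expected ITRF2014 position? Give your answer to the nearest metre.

35 m

Observed coordinate differences: Δφ = -0.00345°, Δλ = +0.00527°.
Converting to metres (1° lat = 111195 m, cos φ = 0.715546): observed ΔN = -383.6 m, observed ΔE = 419.3 m.
Subtracting the expected shift leaves a residual of -383.6 − (-349) = -34.6 m north and 419.3 − (416) = 3.3 m east.
Residual distance = √((-34.6)² + 3.3²) = 34.8 m.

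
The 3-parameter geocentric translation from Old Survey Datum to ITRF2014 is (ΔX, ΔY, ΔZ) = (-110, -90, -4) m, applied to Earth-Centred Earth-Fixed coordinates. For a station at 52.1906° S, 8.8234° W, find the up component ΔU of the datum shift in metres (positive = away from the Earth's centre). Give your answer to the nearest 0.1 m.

At φ = -52.1906°, λ = -8.8234°: sin φ = -0.790054, cos φ = 0.613037, sin λ = -0.153389, cos λ = 0.988166.
ΔU = cos φ cos λ·ΔX + cos φ sin λ·ΔY + sin φ·ΔZ = (0.613037)(0.988166)(-110) + (0.613037)(-0.153389)(-90) + (-0.790054)(-4) = -55.01 m.

ΔU = -55.0 m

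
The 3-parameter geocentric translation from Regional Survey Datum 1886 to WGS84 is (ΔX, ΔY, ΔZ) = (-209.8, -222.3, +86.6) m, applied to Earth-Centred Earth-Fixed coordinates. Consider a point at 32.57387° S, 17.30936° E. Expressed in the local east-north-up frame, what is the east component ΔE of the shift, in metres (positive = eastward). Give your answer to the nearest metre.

ΔE = -150 m

The local east axis at (φ, λ) is (−sin λ, cos λ, 0), so ΔE = −sin(17.30936°)·(-209.8) + cos(17.30936°)·(-222.3) = -149.81 m.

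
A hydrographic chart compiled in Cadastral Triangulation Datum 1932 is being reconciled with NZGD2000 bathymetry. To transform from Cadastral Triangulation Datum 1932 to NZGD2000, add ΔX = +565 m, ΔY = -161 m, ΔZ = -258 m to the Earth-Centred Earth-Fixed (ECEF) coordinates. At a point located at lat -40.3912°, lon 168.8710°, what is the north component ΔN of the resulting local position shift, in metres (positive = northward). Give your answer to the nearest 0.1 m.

At φ = -40.3912°, λ = 168.8710°: sin φ = -0.648003, cos φ = 0.761638, sin λ = 0.193019, cos λ = -0.981195.
ΔN = −sin φ cos λ·ΔX − sin φ sin λ·ΔY + cos φ·ΔZ = −(-0.648003)(-0.981195)(565) − (-0.648003)(0.193019)(-161) + (0.761638)(-258) = -575.88 m.

ΔN = -575.9 m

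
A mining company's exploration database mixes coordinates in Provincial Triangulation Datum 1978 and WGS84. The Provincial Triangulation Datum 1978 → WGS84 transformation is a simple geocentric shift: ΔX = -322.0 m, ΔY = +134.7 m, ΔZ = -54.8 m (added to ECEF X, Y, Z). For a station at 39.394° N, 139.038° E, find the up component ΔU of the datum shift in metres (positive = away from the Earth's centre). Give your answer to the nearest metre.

At φ = 39.394°, λ = 139.038°: sin φ = 0.634650, cos φ = 0.772800, sin λ = 0.655558, cos λ = -0.755145.
ΔU = cos φ cos λ·ΔX + cos φ sin λ·ΔY + sin φ·ΔZ = (0.772800)(-0.755145)(-322.0) + (0.772800)(0.655558)(134.7) + (0.634650)(-54.8) = 221.37 m.

ΔU = 221 m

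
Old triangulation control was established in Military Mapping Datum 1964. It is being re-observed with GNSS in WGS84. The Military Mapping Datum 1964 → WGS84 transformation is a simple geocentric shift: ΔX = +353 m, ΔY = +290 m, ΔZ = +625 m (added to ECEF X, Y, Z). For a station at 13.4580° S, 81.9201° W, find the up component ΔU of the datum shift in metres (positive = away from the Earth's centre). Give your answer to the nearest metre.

The local up (radial) axis is (cos φ cos λ, cos φ sin λ, sin φ), giving ΔU = 48.253 − 279.237 − 145.458 = -376.44 m.

ΔU = -376 m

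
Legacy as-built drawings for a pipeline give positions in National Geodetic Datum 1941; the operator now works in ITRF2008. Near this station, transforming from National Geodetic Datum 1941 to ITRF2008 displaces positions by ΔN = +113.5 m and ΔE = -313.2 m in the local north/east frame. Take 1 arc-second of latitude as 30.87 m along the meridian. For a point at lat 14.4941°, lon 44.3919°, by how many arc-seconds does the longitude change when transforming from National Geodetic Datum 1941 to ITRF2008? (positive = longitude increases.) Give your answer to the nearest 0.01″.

At latitude 14.4941°, cos φ = 0.968173.
1″ of longitude at this latitude = 30.87 × cos φ = 29.8875 m, so Δλ = -313.2 / 29.8875 = -10.479″.

Δλ = -10.48″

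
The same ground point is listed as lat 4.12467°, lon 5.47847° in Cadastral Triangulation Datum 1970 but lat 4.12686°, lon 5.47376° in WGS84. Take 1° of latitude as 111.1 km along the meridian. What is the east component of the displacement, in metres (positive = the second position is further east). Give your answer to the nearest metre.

ΔE = -522 m

Δφ = 4.12686° − 4.12467° = +0.00219°; Δλ = 5.47376° − 5.47847° = -0.00471°.
ΔN = Δφ × 111100 = 243.3 m; ΔE = Δλ × 111100 × cos(4.12467°) = -0.00471 × 111100 × 0.997410 = -521.9 m.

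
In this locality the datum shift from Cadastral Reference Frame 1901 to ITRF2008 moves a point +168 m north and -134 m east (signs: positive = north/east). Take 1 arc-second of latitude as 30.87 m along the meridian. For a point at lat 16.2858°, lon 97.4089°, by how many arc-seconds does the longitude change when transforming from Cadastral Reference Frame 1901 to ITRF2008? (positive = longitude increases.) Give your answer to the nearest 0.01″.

At latitude 16.2858°, cos φ = 0.959875.
1″ of longitude at this latitude = 30.87 × cos φ = 29.6313 m, so Δλ = -134.0 / 29.6313 = -4.522″.

Δλ = -4.52″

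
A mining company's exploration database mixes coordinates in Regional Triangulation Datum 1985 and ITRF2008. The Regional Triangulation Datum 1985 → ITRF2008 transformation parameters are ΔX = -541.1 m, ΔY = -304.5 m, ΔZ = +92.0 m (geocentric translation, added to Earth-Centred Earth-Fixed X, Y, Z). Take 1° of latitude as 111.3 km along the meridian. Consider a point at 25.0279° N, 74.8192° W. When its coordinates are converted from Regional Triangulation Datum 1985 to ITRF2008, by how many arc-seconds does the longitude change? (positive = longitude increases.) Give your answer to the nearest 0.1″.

Δλ = -21.5″

sin φ = 0.423060, cos φ = 0.906102, sin λ = -0.965104, cos λ = 0.261866.
East component: ΔE = −sin λ·ΔX + cos λ·ΔY = −(-0.965104)(-541.1) + (0.261866)(-304.5) = -601.96 m.
1° of latitude spans 111300 m; at latitude φ, 1° of longitude spans that × cos φ = 100849.1 m, so Δλ = -601.96 / 100849.1 × 3600 = -21.488″.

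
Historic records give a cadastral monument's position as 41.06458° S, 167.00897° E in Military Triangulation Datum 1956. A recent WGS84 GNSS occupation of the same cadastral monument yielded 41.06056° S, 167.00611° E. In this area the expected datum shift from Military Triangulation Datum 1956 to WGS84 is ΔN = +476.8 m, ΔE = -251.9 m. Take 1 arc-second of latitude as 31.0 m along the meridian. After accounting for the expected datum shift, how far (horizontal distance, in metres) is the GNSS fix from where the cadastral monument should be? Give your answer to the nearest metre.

Observed coordinate differences: Δφ = +0.00402°, Δλ = -0.00286°.
Converting to metres (1° lat = 111600 m, cos φ = 0.753970): observed ΔN = 448.6 m, observed ΔE = -240.6 m.
Subtracting the expected shift leaves a residual of 448.6 − (476.8) = -28.2 m north and -240.6 − (-251.9) = 11.3 m east.
Residual distance = √((-28.2)² + 11.3²) = 30.3 m.

30 m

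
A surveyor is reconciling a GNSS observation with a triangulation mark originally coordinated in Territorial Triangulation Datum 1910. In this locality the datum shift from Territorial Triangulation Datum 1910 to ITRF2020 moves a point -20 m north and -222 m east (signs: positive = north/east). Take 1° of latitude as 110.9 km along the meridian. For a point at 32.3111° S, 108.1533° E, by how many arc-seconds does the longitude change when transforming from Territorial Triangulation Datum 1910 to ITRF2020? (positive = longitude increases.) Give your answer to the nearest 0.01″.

At latitude -32.3111°, cos φ = 0.845158.
1° of longitude at this latitude = 110.9 × cos φ = 93.73 km, so Δλ = -222.0 / 93728.1 = -0.0023686° = -8.527″.

Δλ = -8.53″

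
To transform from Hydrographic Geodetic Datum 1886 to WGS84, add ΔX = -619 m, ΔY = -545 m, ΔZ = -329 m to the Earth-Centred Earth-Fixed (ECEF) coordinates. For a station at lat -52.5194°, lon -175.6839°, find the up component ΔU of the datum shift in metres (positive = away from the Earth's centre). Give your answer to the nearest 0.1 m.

The local up (radial) axis is (cos φ cos λ, cos φ sin λ, sin φ), giving ΔU = 375.589 + 24.958 + 261.081 = 661.63 m.

ΔU = 661.6 m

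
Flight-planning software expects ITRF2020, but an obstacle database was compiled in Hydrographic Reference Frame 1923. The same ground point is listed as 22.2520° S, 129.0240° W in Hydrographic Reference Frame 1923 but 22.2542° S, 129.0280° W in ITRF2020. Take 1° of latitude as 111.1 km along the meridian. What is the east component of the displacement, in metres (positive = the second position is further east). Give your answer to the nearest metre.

Δφ = -22.2542° − -22.2520° = -0.0022°; Δλ = -129.0280° − -129.0240° = -0.0040°.
ΔN = Δφ × 111100 = -244.4 m; ΔE = Δλ × 111100 × cos(-22.2520°) = -0.0040 × 111100 × 0.925527 = -411.3 m.

ΔE = -411 m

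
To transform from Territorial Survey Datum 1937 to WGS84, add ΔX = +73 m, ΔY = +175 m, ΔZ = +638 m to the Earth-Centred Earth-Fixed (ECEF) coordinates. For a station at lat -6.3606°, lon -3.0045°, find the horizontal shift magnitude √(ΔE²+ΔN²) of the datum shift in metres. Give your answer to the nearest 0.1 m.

The local east axis at (φ, λ) is (−sin λ, cos λ, 0), so ΔE = −sin(-3.0045°)·73 + cos(-3.0045°)·175 = 178.59 m.
The local north axis is (−sin φ cos λ, −sin φ sin λ, cos φ), giving ΔN = 8.076 − 1.016 + 634.073 = 641.13 m.
Horizontal magnitude = √(ΔE² + ΔN²) = √(178.59² + 641.13²) = 665.54 m.

665.5 m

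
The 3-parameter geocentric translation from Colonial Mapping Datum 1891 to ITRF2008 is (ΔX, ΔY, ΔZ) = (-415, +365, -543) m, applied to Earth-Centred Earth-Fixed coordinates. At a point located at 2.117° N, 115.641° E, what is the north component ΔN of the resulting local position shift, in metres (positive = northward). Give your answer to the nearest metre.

ΔN = -561 m

At φ = 2.117°, λ = 115.641°: sin φ = 0.036940, cos φ = 0.999317, sin λ = 0.901523, cos λ = -0.432731.
ΔN = −sin φ cos λ·ΔX − sin φ sin λ·ΔY + cos φ·ΔZ = −(0.036940)(-0.432731)(-415) − (0.036940)(0.901523)(365) + (0.999317)(-543) = -561.42 m.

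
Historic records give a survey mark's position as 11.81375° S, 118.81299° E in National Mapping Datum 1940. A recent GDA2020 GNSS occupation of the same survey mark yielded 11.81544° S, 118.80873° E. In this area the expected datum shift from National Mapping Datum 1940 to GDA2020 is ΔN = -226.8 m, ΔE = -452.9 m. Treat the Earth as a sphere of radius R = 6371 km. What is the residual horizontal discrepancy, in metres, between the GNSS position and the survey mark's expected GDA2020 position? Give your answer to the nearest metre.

Observed coordinate differences: Δφ = -0.00169°, Δλ = -0.00426°.
Converting to metres (1° lat = 111195 m, cos φ = 0.978818): observed ΔN = -187.9 m, observed ΔE = -463.7 m.
Subtracting the expected shift leaves a residual of -187.9 − (-226.8) = 38.9 m north and -463.7 − (-452.9) = -10.8 m east.
Residual distance = √(38.9² + (-10.8)²) = 40.3 m.

40 m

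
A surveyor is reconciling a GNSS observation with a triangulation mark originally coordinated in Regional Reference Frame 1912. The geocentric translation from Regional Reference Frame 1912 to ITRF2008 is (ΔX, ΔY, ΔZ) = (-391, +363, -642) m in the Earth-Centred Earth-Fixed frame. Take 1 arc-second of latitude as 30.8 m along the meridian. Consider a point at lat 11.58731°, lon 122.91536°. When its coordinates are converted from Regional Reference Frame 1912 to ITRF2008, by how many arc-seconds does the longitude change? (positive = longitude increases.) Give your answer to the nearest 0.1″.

Δλ = 4.3″

sin φ = 0.200861, cos φ = 0.979620, sin λ = 0.839474, cos λ = -0.543400.
East component: ΔE = −sin λ·ΔX + cos λ·ΔY = −(0.839474)(-391) + (-0.543400)(363) = 130.98 m.
1° of latitude spans 3600 × 30.80 = 110880 m; at latitude φ, 1° of longitude spans that × cos φ = 108620.2 m, so Δλ = 130.98 / 108620.2 × 3600 = 4.341″.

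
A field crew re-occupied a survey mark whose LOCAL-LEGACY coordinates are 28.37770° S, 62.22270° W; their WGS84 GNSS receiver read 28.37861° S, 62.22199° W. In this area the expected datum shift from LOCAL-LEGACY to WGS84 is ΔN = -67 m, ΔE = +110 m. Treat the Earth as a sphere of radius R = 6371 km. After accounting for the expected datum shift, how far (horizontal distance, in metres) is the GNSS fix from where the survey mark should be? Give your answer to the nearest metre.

53 m

Observed coordinate differences: Δφ = -0.00091°, Δλ = +0.00071°.
Converting to metres (1° lat = 111195 m, cos φ = 0.879834): observed ΔN = -101.2 m, observed ΔE = 69.5 m.
Subtracting the expected shift leaves a residual of -101.2 − (-67) = -34.2 m north and 69.5 − (110) = -40.5 m east.
Residual distance = √((-34.2)² + (-40.5)²) = 53.0 m.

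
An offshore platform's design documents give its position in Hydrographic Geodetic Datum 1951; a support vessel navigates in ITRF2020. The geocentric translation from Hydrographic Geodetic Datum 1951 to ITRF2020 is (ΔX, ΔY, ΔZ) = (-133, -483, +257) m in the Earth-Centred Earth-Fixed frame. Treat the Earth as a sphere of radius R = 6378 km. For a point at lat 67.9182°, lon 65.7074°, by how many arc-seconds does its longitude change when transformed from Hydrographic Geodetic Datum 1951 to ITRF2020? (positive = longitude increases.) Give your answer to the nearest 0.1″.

sin φ = 0.926648, cos φ = 0.375930, sin λ = 0.911456, cos λ = 0.411397.
East component: ΔE = −sin λ·ΔX + cos λ·ΔY = −(0.911456)(-133) + (0.411397)(-483) = -77.48 m.
1° of latitude spans πR/180 = 111317 m; at latitude φ, 1° of longitude spans that × cos φ = 41847.4 m, so Δλ = -77.48 / 41847.4 × 3600 = -6.665″.

Δλ = -6.7″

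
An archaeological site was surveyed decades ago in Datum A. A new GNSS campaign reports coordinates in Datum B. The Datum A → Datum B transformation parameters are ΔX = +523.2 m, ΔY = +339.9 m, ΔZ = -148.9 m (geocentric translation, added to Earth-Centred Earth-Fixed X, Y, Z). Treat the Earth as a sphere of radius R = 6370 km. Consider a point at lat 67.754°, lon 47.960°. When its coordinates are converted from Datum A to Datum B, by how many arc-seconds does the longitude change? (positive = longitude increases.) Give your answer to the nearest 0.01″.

sin φ = 0.925567, cos φ = 0.378584, sin λ = 0.742678, cos λ = 0.669649.
East component: ΔE = −sin λ·ΔX + cos λ·ΔY = −(0.742678)(523.2) + (0.669649)(339.9) = -160.96 m.
1° of latitude spans πR/180 = 111177 m; at latitude φ, 1° of longitude spans that × cos φ = 42090.0 m, so Δλ = -160.96 / 42090.0 × 3600 = -13.767″.

Δλ = -13.77″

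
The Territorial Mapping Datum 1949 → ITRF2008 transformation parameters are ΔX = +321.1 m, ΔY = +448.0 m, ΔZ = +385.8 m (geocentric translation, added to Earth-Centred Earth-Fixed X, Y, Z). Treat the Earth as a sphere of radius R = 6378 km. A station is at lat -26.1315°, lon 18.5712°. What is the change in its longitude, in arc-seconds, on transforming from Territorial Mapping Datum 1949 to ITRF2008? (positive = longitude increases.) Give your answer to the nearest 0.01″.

sin φ = -0.440433, cos φ = 0.897786, sin λ = 0.318483, cos λ = 0.947929.
East component: ΔE = −sin λ·ΔX + cos λ·ΔY = −(0.318483)(321.1) + (0.947929)(448.0) = 322.41 m.
1° of latitude spans πR/180 = 111317 m; at latitude φ, 1° of longitude spans that × cos φ = 99938.9 m, so Δλ = 322.41 / 99938.9 × 3600 = 11.614″.

Δλ = 11.61″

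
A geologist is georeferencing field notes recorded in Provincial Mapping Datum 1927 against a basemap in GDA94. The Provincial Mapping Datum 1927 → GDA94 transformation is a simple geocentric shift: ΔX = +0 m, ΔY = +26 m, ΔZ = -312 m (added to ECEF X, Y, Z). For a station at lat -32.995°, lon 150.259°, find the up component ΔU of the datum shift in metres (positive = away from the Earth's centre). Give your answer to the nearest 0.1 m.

ΔU = 180.7 m

At φ = -32.995°, λ = 150.259°: sin φ = -0.544566, cos φ = 0.838718, sin λ = 0.496080, cos λ = -0.868277.
ΔU = cos φ cos λ·ΔX + cos φ sin λ·ΔY + sin φ·ΔZ = (0.838718)(-0.868277)(0) + (0.838718)(0.496080)(26) + (-0.544566)(-312) = 180.72 m.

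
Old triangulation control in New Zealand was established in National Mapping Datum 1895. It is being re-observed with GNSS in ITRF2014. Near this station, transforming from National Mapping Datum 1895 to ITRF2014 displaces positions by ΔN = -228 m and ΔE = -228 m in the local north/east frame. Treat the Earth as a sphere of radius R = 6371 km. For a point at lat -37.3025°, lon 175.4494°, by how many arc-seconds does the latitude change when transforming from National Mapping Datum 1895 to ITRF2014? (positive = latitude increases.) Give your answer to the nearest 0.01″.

On a sphere of radius R, 1 rad of latitude = R, so Δφ = ΔN / R = -228.0 / 6371000 = -3.5787e-05 rad = -7.382″.

Δφ = -7.38″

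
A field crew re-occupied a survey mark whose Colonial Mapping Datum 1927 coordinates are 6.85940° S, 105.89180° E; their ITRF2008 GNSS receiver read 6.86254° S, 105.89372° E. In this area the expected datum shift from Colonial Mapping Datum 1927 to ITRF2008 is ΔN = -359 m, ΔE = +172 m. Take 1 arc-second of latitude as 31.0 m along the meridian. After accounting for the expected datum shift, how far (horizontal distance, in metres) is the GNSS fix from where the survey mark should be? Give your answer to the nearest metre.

Observed coordinate differences: Δφ = -0.00314°, Δλ = +0.00192°.
Converting to metres (1° lat = 111600 m, cos φ = 0.992842): observed ΔN = -350.4 m, observed ΔE = 212.7 m.
Subtracting the expected shift leaves a residual of -350.4 − (-359) = 8.6 m north and 212.7 − (172) = 40.7 m east.
Residual distance = √(8.6² + 40.7²) = 41.6 m.

42 m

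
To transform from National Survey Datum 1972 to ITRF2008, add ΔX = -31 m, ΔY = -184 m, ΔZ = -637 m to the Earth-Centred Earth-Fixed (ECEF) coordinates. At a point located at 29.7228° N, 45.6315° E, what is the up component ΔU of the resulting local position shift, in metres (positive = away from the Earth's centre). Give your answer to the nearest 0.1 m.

At φ = 29.7228°, λ = 45.6315°: sin φ = 0.495804, cos φ = 0.868434, sin λ = 0.714857, cos λ = 0.699270.
ΔU = cos φ cos λ·ΔX + cos φ sin λ·ΔY + sin φ·ΔZ = (0.868434)(0.699270)(-31) + (0.868434)(0.714857)(-184) + (0.495804)(-637) = -448.88 m.

ΔU = -448.9 m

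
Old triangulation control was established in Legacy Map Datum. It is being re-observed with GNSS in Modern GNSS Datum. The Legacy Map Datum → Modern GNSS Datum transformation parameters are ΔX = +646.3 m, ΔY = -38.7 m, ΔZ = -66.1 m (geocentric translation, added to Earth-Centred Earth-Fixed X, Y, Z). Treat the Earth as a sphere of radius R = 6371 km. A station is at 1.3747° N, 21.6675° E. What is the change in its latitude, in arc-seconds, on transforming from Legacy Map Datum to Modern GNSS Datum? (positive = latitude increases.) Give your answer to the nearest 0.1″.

sin φ = 0.023991, cos φ = 0.999712, sin λ = 0.369220, cos λ = 0.929342.
North component: ΔN = −sin φ cos λ·ΔX − sin φ sin λ·ΔY + cos φ·ΔZ = −(0.023991)(0.929342)(646.3) − (0.023991)(0.369220)(-38.7) + (0.999712)(-66.1) = -80.15 m.
1° of latitude spans πR/180 = 111195 m, so Δφ = -80.15 / 111195 × 3600 = -2.595″.

Δφ = -2.6″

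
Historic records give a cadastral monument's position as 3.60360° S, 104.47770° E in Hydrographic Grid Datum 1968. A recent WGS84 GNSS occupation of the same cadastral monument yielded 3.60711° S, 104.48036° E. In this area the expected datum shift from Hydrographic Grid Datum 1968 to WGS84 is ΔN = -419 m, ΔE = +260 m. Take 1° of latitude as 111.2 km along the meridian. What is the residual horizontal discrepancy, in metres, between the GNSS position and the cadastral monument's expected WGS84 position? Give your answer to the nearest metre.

45 m

Observed coordinate differences: Δφ = -0.00351°, Δλ = +0.00266°.
Converting to metres (1° lat = 111200 m, cos φ = 0.998023): observed ΔN = -390.3 m, observed ΔE = 295.2 m.
Subtracting the expected shift leaves a residual of -390.3 − (-419) = 28.7 m north and 295.2 − (260) = 35.2 m east.
Residual distance = √(28.7² + 35.2²) = 45.4 m.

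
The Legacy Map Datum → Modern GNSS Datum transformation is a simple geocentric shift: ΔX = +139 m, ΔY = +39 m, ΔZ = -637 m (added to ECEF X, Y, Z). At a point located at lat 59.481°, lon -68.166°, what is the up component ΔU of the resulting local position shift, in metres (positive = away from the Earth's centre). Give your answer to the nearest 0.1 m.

ΔU = -540.9 m

At φ = 59.481°, λ = -68.166°: sin φ = 0.861461, cos φ = 0.507824, sin λ = -0.928265, cos λ = 0.371919.
ΔU = cos φ cos λ·ΔX + cos φ sin λ·ΔY + sin φ·ΔZ = (0.507824)(0.371919)(139) + (0.507824)(-0.928265)(39) + (0.861461)(-637) = -540.88 m.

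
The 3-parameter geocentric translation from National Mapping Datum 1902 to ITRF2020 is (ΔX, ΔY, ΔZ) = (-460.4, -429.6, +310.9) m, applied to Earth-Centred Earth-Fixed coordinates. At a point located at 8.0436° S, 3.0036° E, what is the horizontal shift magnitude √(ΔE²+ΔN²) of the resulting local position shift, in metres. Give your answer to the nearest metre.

471 m

At φ = -8.0436°, λ = 3.0036°: sin φ = -0.139927, cos φ = 0.990162, sin λ = 0.052399, cos λ = 0.998626.
ΔE = −sin λ·ΔX + cos λ·ΔY = −(0.052399)·(-460.4) + (0.998626)·(-429.6) = -404.89 m.
ΔN = −sin φ cos λ·ΔX − sin φ sin λ·ΔY + cos φ·ΔZ = −(-0.139927)(0.998626)(-460.4) − (-0.139927)(0.052399)(-429.6) + (0.990162)(310.9) = 240.36 m.
Horizontal magnitude = √(ΔE² + ΔN²) = √((-404.89)² + 240.36²) = 470.85 m.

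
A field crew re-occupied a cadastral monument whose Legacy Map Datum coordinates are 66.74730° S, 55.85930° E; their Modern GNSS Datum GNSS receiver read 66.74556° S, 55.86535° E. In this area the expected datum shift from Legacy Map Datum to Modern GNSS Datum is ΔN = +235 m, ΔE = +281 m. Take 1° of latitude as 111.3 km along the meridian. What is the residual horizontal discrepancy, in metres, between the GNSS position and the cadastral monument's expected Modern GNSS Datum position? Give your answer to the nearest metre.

44 m

Observed coordinate differences: Δφ = +0.00174°, Δλ = +0.00605°.
Converting to metres (1° lat = 111300 m, cos φ = 0.394787): observed ΔN = 193.7 m, observed ΔE = 265.8 m.
Subtracting the expected shift leaves a residual of 193.7 − (235) = -41.3 m north and 265.8 − (281) = -15.2 m east.
Residual distance = √((-41.3)² + (-15.2)²) = 44.0 m.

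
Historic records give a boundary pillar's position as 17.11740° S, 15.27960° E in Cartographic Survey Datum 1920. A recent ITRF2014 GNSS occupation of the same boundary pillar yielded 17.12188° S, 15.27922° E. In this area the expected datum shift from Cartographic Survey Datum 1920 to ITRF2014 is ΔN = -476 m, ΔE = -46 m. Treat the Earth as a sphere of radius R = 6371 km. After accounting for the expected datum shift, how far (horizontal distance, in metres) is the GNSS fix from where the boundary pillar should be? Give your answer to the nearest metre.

23 m

Observed coordinate differences: Δφ = -0.00448°, Δλ = -0.00038°.
Converting to metres (1° lat = 111195 m, cos φ = 0.955704): observed ΔN = -498.2 m, observed ΔE = -40.4 m.
Subtracting the expected shift leaves a residual of -498.2 − (-476) = -22.2 m north and -40.4 − (-46) = 5.6 m east.
Residual distance = √((-22.2)² + 5.6²) = 22.9 m.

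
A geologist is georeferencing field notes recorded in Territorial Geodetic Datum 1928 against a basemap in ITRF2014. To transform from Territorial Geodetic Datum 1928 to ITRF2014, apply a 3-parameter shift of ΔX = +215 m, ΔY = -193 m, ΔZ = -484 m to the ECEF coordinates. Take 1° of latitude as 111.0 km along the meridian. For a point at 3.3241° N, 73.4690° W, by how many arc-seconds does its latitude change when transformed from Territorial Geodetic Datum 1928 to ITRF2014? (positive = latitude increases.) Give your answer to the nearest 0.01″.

sin φ = 0.057984, cos φ = 0.998318, sin λ = -0.958666, cos λ = 0.284534.
North component: ΔN = −sin φ cos λ·ΔX − sin φ sin λ·ΔY + cos φ·ΔZ = −(0.057984)(0.284534)(215) − (0.057984)(-0.958666)(-193) + (0.998318)(-484) = -497.46 m.
1° of latitude spans 111000 m, so Δφ = -497.46 / 111000 × 3600 = -16.134″.

Δφ = -16.13″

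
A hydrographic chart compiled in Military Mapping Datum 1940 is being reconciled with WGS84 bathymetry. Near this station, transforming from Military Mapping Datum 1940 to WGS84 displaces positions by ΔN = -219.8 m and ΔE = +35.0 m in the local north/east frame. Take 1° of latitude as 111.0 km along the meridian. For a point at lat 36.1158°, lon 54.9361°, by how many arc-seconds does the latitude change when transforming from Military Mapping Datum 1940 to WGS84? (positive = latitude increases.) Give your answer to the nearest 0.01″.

Δφ = -7.13″

1° of latitude = 111.0 km, so Δφ = -219.8 / 111000 = -0.0019802° = -7.129″.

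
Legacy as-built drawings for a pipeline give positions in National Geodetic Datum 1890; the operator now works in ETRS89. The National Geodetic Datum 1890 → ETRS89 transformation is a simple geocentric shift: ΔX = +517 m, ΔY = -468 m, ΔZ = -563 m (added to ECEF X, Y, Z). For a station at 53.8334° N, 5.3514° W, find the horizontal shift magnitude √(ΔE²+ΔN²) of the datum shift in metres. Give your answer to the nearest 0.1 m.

At φ = 53.8334°, λ = -5.3514°: sin φ = 0.807304, cos φ = 0.590135, sin λ = -0.093264, cos λ = 0.995641.
ΔE = −sin λ·ΔX + cos λ·ΔY = −(-0.093264)·(517) + (0.995641)·(-468) = -417.74 m.
ΔN = −sin φ cos λ·ΔX − sin φ sin λ·ΔY + cos φ·ΔZ = −(0.807304)(0.995641)(517) − (0.807304)(-0.093264)(-468) + (0.590135)(-563) = -783.04 m.
Horizontal magnitude = √(ΔE² + ΔN²) = √((-417.74)² + (-783.04)²) = 887.50 m.

887.5 m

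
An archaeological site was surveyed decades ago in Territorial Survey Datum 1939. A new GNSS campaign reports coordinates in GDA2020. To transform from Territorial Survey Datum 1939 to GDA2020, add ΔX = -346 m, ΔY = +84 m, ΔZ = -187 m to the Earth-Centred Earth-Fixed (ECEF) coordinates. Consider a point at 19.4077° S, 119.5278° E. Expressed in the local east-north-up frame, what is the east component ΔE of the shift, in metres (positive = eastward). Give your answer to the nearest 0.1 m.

ΔE = 259.7 m

At φ = -19.4077°, λ = 119.5278°: sin φ = -0.332288, cos φ = 0.943178, sin λ = 0.870117, cos λ = -0.492846.
ΔE = −sin λ·ΔX + cos λ·ΔY = −(0.870117)·(-346) + (-0.492846)·(84) = 259.66 m.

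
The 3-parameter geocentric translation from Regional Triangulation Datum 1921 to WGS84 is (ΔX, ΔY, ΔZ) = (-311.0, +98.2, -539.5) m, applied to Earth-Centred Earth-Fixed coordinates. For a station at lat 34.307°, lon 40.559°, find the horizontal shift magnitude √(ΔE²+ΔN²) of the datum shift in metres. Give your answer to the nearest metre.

445 m

The local east axis at (φ, λ) is (−sin λ, cos λ, 0), so ΔE = −sin(40.559°)·(-311.0) + cos(40.559°)·98.2 = 276.83 m.
The local north axis is (−sin φ cos λ, −sin φ sin λ, cos φ), giving ΔN = 133.173 − 35.989 − 445.643 = -348.46 m.
Horizontal magnitude = √(ΔE² + ΔN²) = √(276.83² + (-348.46)²) = 445.04 m.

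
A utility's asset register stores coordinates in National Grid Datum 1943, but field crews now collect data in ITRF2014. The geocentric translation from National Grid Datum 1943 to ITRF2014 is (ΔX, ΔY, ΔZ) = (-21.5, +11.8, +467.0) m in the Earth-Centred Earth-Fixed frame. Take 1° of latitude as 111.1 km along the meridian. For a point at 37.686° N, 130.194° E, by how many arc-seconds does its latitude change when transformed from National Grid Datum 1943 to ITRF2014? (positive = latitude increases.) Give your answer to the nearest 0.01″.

sin φ = 0.611334, cos φ = 0.791373, sin λ = 0.763864, cos λ = -0.645378.
North component: ΔN = −sin φ cos λ·ΔX − sin φ sin λ·ΔY + cos φ·ΔZ = −(0.611334)(-0.645378)(-21.5) − (0.611334)(0.763864)(11.8) + (0.791373)(467.0) = 355.58 m.
1° of latitude spans 111100 m, so Δφ = 355.58 / 111100 × 3600 = 11.522″.

Δφ = 11.52″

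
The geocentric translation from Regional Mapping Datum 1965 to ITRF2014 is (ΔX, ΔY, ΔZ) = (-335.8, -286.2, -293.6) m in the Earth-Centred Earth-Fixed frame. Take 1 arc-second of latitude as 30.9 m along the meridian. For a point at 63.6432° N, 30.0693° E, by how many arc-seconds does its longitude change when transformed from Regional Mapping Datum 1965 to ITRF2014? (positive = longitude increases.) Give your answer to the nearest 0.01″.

sin φ = 0.896047, cos φ = 0.443960, sin λ = 0.501047, cos λ = 0.865420.
East component: ΔE = −sin λ·ΔX + cos λ·ΔY = −(0.501047)(-335.8) + (0.865420)(-286.2) = -79.43 m.
1° of latitude spans 3600 × 30.90 = 111240 m; at latitude φ, 1° of longitude spans that × cos φ = 49386.1 m, so Δλ = -79.43 / 49386.1 × 3600 = -5.790″.

Δλ = -5.79″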